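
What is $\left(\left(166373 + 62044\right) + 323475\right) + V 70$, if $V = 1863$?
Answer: $682302$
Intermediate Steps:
$\left(\left(166373 + 62044\right) + 323475\right) + V 70 = \left(\left(166373 + 62044\right) + 323475\right) + 1863 \cdot 70 = \left(228417 + 323475\right) + 130410 = 551892 + 130410 = 682302$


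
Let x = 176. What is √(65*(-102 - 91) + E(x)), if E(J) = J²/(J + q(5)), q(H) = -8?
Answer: I*√5451033/21 ≈ 111.18*I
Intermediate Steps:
E(J) = J²/(-8 + J) (E(J) = J²/(J - 8) = J²/(-8 + J))
√(65*(-102 - 91) + E(x)) = √(65*(-102 - 91) + 176²/(-8 + 176)) = √(65*(-193) + 30976/168) = √(-12545 + 30976*(1/168)) = √(-12545 + 3872/21) = √(-259573/21) = I*√5451033/21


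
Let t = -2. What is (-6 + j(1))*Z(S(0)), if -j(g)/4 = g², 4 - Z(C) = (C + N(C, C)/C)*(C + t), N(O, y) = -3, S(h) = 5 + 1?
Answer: 180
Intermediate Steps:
S(h) = 6
Z(C) = 4 - (-2 + C)*(C - 3/C) (Z(C) = 4 - (C - 3/C)*(C - 2) = 4 - (C - 3/C)*(-2 + C) = 4 - (-2 + C)*(C - 3/C))
j(g) = -4*g²
(-6 + j(1))*Z(S(0)) = (-6 - 4*1²)*(7 - 1*6² - 6/6 + 2*6) = (-6 - 4*1)*(7 - 1*36 - 6*⅙ + 12) = (-6 - 4)*(7 - 36 - 1 + 12) = -10*(-18) = 180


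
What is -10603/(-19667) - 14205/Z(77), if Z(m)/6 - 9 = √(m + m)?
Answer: 839657243/2871382 - 4735*√154/146 ≈ -110.04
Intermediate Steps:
Z(m) = 54 + 6*√2*√m (Z(m) = 54 + 6*√(m + m) = 54 + 6*√(2*m) = 54 + 6*(√2*√m) = 54 + 6*√2*√m)
-10603/(-19667) - 14205/Z(77) = -10603/(-19667) - 14205/(54 + 6*√2*√77) = -10603*(-1/19667) - 14205/(54 + 6*√154) = 10603/19667 - 14205/(54 + 6*√154)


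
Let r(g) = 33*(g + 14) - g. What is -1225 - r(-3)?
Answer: -1591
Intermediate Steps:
r(g) = 462 + 32*g (r(g) = 33*(14 + g) - g = (462 + 33*g) - g = 462 + 32*g)
-1225 - r(-3) = -1225 - (462 + 32*(-3)) = -1225 - (462 - 96) = -1225 - 1*366 = -1225 - 366 = -1591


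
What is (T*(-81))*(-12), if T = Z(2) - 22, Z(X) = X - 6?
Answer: -25272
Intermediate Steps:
Z(X) = -6 + X
T = -26 (T = (-6 + 2) - 22 = -4 - 22 = -26)
(T*(-81))*(-12) = -26*(-81)*(-12) = 2106*(-12) = -25272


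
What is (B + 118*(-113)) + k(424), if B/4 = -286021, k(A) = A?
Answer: -1156994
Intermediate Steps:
B = -1144084 (B = 4*(-286021) = -1144084)
(B + 118*(-113)) + k(424) = (-1144084 + 118*(-113)) + 424 = (-1144084 - 13334) + 424 = -1157418 + 424 = -1156994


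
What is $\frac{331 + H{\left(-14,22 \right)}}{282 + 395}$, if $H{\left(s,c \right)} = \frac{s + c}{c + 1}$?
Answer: $\frac{7621}{15571} \approx 0.48944$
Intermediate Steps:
$H{\left(s,c \right)} = \frac{c + s}{1 + c}$
$\frac{331 + H{\left(-14,22 \right)}}{282 + 395} = \frac{331 + \frac{22 - 14}{1 + 22}}{282 + 395} = \frac{331 + \frac{1}{23} \cdot 8}{677} = \left(331 + \frac{1}{23} \cdot 8\right) \frac{1}{677} = \left(331 + \frac{8}{23}\right) \frac{1}{677} = \frac{7621}{23} \cdot \frac{1}{677} = \frac{7621}{15571}$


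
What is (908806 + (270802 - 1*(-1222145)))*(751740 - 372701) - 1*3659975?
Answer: 910354395392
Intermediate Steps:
(908806 + (270802 - 1*(-1222145)))*(751740 - 372701) - 1*3659975 = (908806 + (270802 + 1222145))*379039 - 3659975 = (908806 + 1492947)*379039 - 3659975 = 2401753*379039 - 3659975 = 910358055367 - 3659975 = 910354395392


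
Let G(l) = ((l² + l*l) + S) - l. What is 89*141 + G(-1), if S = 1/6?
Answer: 75313/6 ≈ 12552.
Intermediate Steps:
S = ⅙ ≈ 0.16667
G(l) = ⅙ - l + 2*l² (G(l) = ((l² + l*l) + ⅙) - l = ((l² + l²) + ⅙) - l = (2*l² + ⅙) - l = (⅙ + 2*l²) - l = ⅙ - l + 2*l²)
89*141 + G(-1) = 89*141 + (⅙ - 1*(-1) + 2*(-1)²) = 12549 + (⅙ + 1 + 2*1) = 12549 + (⅙ + 1 + 2) = 12549 + 19/6 = 75313/6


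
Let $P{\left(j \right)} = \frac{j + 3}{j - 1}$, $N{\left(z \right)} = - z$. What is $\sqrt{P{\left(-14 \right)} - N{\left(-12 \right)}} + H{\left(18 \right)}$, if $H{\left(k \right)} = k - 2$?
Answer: $16 + \frac{13 i \sqrt{15}}{15} \approx 16.0 + 3.3566 i$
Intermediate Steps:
$P{\left(j \right)} = \frac{3 + j}{-1 + j}$
$H{\left(k \right)} = -2 + k$
$\sqrt{P{\left(-14 \right)} - N{\left(-12 \right)}} + H{\left(18 \right)} = \sqrt{\frac{3 - 14}{-1 - 14} - \left(-1\right) \left(-12\right)} + \left(-2 + 18\right) = \sqrt{\frac{1}{-15} \left(-11\right) - 12} + 16 = \sqrt{\left(- \frac{1}{15}\right) \left(-11\right) - 12} + 16 = \sqrt{\frac{11}{15} - 12} + 16 = \sqrt{- \frac{169}{15}} + 16 = \frac{13 i \sqrt{15}}{15} + 16 = 16 + \frac{13 i \sqrt{15}}{15}$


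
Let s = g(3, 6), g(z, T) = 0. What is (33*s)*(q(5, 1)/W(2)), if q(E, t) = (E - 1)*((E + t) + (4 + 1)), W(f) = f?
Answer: 0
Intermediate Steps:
q(E, t) = (-1 + E)*(5 + E + t) (q(E, t) = (-1 + E)*((E + t) + 5) = (-1 + E)*(5 + E + t))
s = 0
(33*s)*(q(5, 1)/W(2)) = (33*0)*((-5 + 5² - 1*1 + 4*5 + 5*1)/2) = 0*((-5 + 25 - 1 + 20 + 5)*(½)) = 0*(44*(½)) = 0*22 = 0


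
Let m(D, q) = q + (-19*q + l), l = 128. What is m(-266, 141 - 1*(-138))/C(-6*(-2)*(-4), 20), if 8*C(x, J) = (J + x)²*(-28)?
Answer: 2447/1372 ≈ 1.7835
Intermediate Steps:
C(x, J) = -7*(J + x)²/2 (C(x, J) = ((J + x)²*(-28))/8 = (-28*(J + x)²)/8 = -7*(J + x)²/2)
m(D, q) = 128 - 18*q (m(D, q) = q + (-19*q + 128) = q + (128 - 19*q) = 128 - 18*q)
m(-266, 141 - 1*(-138))/C(-6*(-2)*(-4), 20) = (128 - 18*(141 - 1*(-138)))/((-7*(20 - 6*(-2)*(-4))²/2)) = (128 - 18*(141 + 138))/((-7*(20 + 12*(-4))²/2)) = (128 - 18*279)/((-7*(20 - 48)²/2)) = (128 - 5022)/((-7/2*(-28)²)) = -4894/((-7/2*784)) = -4894/(-2744) = -4894*(-1/2744) = 2447/1372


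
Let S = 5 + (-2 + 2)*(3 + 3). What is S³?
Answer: 125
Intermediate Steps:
S = 5 (S = 5 + 0*6 = 5 + 0 = 5)
S³ = 5³ = 125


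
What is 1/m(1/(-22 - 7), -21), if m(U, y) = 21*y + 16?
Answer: -1/425 ≈ -0.0023529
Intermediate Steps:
m(U, y) = 16 + 21*y
1/m(1/(-22 - 7), -21) = 1/(16 + 21*(-21)) = 1/(16 - 441) = 1/(-425) = -1/425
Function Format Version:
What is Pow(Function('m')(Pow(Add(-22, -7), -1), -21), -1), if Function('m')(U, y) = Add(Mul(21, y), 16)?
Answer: Rational(-1, 425) ≈ -0.0023529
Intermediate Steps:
Function('m')(U, y) = Add(16, Mul(21, y))
Pow(Function('m')(Pow(Add(-22, -7), -1), -21), -1) = Pow(Add(16, Mul(21, -21)), -1) = Pow(Add(16, -441), -1) = Pow(-425, -1) = Rational(-1, 425)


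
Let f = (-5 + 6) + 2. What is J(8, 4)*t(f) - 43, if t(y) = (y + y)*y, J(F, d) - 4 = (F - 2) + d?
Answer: 209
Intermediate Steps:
f = 3 (f = 1 + 2 = 3)
J(F, d) = 2 + F + d (J(F, d) = 4 + ((F - 2) + d) = 4 + ((-2 + F) + d) = 4 + (-2 + F + d) = 2 + F + d)
t(y) = 2*y**2 (t(y) = (2*y)*y = 2*y**2)
J(8, 4)*t(f) - 43 = (2 + 8 + 4)*(2*3**2) - 43 = 14*(2*9) - 43 = 14*18 - 43 = 252 - 43 = 209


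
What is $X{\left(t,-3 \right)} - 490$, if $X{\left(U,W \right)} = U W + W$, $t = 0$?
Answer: $-493$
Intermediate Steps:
$X{\left(U,W \right)} = W + U W$
$X{\left(t,-3 \right)} - 490 = - 3 \left(1 + 0\right) - 490 = \left(-3\right) 1 - 490 = -3 - 490 = -493$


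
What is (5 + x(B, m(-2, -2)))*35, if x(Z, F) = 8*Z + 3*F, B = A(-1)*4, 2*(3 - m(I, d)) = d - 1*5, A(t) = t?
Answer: -525/2 ≈ -262.50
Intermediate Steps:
m(I, d) = 11/2 - d/2 (m(I, d) = 3 - (d - 1*5)/2 = 3 - (d - 5)/2 = 3 - (-5 + d)/2 = 3 + (5/2 - d/2) = 11/2 - d/2)
B = -4 (B = -1*4 = -4)
x(Z, F) = 3*F + 8*Z
(5 + x(B, m(-2, -2)))*35 = (5 + (3*(11/2 - 1/2*(-2)) + 8*(-4)))*35 = (5 + (3*(11/2 + 1) - 32))*35 = (5 + (3*(13/2) - 32))*35 = (5 + (39/2 - 32))*35 = (5 - 25/2)*35 = -15/2*35 = -525/2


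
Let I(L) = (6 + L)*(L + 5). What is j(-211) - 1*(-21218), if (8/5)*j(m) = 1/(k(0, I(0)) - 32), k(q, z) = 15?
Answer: 2885643/136 ≈ 21218.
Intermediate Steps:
I(L) = (5 + L)*(6 + L) (I(L) = (6 + L)*(5 + L) = (5 + L)*(6 + L))
j(m) = -5/136 (j(m) = 5/(8*(15 - 32)) = (5/8)/(-17) = (5/8)*(-1/17) = -5/136)
j(-211) - 1*(-21218) = -5/136 - 1*(-21218) = -5/136 + 21218 = 2885643/136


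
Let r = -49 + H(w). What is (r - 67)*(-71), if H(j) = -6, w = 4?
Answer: 8662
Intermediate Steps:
r = -55 (r = -49 - 6 = -55)
(r - 67)*(-71) = (-55 - 67)*(-71) = -122*(-71) = 8662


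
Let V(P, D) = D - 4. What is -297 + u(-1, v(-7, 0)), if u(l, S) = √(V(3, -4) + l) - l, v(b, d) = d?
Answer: -296 + 3*I ≈ -296.0 + 3.0*I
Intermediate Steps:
V(P, D) = -4 + D
u(l, S) = √(-8 + l) - l (u(l, S) = √((-4 - 4) + l) - l = √(-8 + l) - l)
-297 + u(-1, v(-7, 0)) = -297 + (√(-8 - 1) - 1*(-1)) = -297 + (√(-9) + 1) = -297 + (3*I + 1) = -297 + (1 + 3*I) = -296 + 3*I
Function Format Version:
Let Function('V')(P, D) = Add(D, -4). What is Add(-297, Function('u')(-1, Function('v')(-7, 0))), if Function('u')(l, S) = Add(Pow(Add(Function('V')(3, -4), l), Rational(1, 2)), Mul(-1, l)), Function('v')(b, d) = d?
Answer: Add(-296, Mul(3, I)) ≈ Add(-296.00, Mul(3.0000, I))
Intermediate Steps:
Function('V')(P, D) = Add(-4, D)
Function('u')(l, S) = Add(Pow(Add(-8, l), Rational(1, 2)), Mul(-1, l)) (Function('u')(l, S) = Add(Pow(Add(Add(-4, -4), l), Rational(1, 2)), Mul(-1, l)) = Add(Pow(Add(-8, l), Rational(1, 2)), Mul(-1, l)))
Add(-297, Function('u')(-1, Function('v')(-7, 0))) = Add(-297, Add(Pow(Add(-8, -1), Rational(1, 2)), Mul(-1, -1))) = Add(-297, Add(Pow(-9, Rational(1, 2)), 1)) = Add(-297, Add(Mul(3, I), 1)) = Add(-297, Add(1, Mul(3, I))) = Add(-296, Mul(3, I))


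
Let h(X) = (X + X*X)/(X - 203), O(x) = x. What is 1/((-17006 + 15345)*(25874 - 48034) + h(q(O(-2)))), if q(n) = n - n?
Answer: 1/36807760 ≈ 2.7168e-8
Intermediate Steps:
q(n) = 0
h(X) = (X + X²)/(-203 + X)
1/((-17006 + 15345)*(25874 - 48034) + h(q(O(-2)))) = 1/((-17006 + 15345)*(25874 - 48034) + 0*(1 + 0)/(-203 + 0)) = 1/(-1661*(-22160) + 0*1/(-203)) = 1/(36807760 + 0*(-1/203)*1) = 1/(36807760 + 0) = 1/36807760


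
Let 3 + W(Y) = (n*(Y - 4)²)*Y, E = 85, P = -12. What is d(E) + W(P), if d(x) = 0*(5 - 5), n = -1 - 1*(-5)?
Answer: -12291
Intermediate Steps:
n = 4 (n = -1 + 5 = 4)
W(Y) = -3 + 4*Y*(-4 + Y)² (W(Y) = -3 + (4*(Y - 4)²)*Y = -3 + (4*(-4 + Y)²)*Y = -3 + 4*Y*(-4 + Y)²)
d(x) = 0 (d(x) = 0*0 = 0)
d(E) + W(P) = 0 + (-3 + 4*(-12)*(-4 - 12)²) = 0 + (-3 + 4*(-12)*(-16)²) = 0 + (-3 + 4*(-12)*256) = 0 + (-3 - 12288) = 0 - 12291 = -12291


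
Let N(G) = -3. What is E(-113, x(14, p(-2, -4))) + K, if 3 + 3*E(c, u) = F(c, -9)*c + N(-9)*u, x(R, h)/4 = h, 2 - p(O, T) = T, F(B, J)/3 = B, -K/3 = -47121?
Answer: 154107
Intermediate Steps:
K = 141363 (K = -3*(-47121) = 141363)
F(B, J) = 3*B
p(O, T) = 2 - T
x(R, h) = 4*h
E(c, u) = -1 + c**2 - u (E(c, u) = -1 + ((3*c)*c - 3*u)/3 = -1 + (3*c**2 - 3*u)/3 = -1 + (-3*u + 3*c**2)/3 = -1 + (c**2 - u) = -1 + c**2 - u)
E(-113, x(14, p(-2, -4))) + K = (-1 + (-113)**2 - 4*(2 - 1*(-4))) + 141363 = (-1 + 12769 - 4*(2 + 4)) + 141363 = (-1 + 12769 - 4*6) + 141363 = (-1 + 12769 - 1*24) + 141363 = (-1 + 12769 - 24) + 141363 = 12744 + 141363 = 154107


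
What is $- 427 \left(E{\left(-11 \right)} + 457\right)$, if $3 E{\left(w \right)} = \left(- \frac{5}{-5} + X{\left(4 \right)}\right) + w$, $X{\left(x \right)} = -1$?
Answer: $- \frac{580720}{3} \approx -1.9357 \cdot 10^{5}$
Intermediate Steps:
$E{\left(w \right)} = \frac{w}{3}$ ($E{\left(w \right)} = \frac{\left(- \frac{5}{-5} - 1\right) + w}{3} = \frac{\left(\left(-5\right) \left(- \frac{1}{5}\right) - 1\right) + w}{3} = \frac{\left(1 - 1\right) + w}{3} = \frac{0 + w}{3} = \frac{w}{3}$)
$- 427 \left(E{\left(-11 \right)} + 457\right) = - 427 \left(\frac{1}{3} \left(-11\right) + 457\right) = - 427 \left(- \frac{11}{3} + 457\right) = \left(-427\right) \frac{1360}{3} = - \frac{580720}{3}$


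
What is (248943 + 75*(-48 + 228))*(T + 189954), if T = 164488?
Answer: 93020821806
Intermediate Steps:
(248943 + 75*(-48 + 228))*(T + 189954) = (248943 + 75*(-48 + 228))*(164488 + 189954) = (248943 + 75*180)*354442 = (248943 + 13500)*354442 = 262443*354442 = 93020821806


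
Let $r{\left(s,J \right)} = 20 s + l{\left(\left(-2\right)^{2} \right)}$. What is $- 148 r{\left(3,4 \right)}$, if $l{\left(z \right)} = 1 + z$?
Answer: $-9620$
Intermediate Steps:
$r{\left(s,J \right)} = 5 + 20 s$ ($r{\left(s,J \right)} = 20 s + \left(1 + \left(-2\right)^{2}\right) = 20 s + \left(1 + 4\right) = 20 s + 5 = 5 + 20 s$)
$- 148 r{\left(3,4 \right)} = - 148 \left(5 + 20 \cdot 3\right) = - 148 \left(5 + 60\right) = \left(-148\right) 65 = -9620$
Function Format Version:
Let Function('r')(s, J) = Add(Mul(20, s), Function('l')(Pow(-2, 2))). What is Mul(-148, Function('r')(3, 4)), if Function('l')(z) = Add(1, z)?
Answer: -9620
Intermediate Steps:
Function('r')(s, J) = Add(5, Mul(20, s)) (Function('r')(s, J) = Add(Mul(20, s), Add(1, Pow(-2, 2))) = Add(Mul(20, s), Add(1, 4)) = Add(Mul(20, s), 5) = Add(5, Mul(20, s)))
Mul(-148, Function('r')(3, 4)) = Mul(-148, Add(5, Mul(20, 3))) = Mul(-148, Add(5, 60)) = Mul(-148, 65) = -9620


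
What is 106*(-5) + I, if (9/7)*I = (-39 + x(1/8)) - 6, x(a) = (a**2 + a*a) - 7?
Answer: -164281/288 ≈ -570.42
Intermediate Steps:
x(a) = -7 + 2*a**2 (x(a) = (a**2 + a**2) - 7 = 2*a**2 - 7 = -7 + 2*a**2)
I = -11641/288 (I = 7*((-39 + (-7 + 2*(1/8)**2)) - 6)/9 = 7*((-39 + (-7 + 2*(1/64))) - 6)/9 = 7*((-39 + (-7 + 1/32)) - 6)/9 = 7*((-39 - 223/32) - 6)/9 = 7*(-1471/32 - 6)/9 = (7/9)*(-1663/32) = -11641/288 ≈ -40.420)
106*(-5) + I = 106*(-5) - 11641/288 = -530 - 11641/288 = -164281/288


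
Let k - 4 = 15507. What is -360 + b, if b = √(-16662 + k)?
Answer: -360 + I*√1151 ≈ -360.0 + 33.926*I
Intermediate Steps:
k = 15511 (k = 4 + 15507 = 15511)
b = I*√1151 (b = √(-16662 + 15511) = √(-1151) = I*√1151 ≈ 33.926*I)
-360 + b = -360 + I*√1151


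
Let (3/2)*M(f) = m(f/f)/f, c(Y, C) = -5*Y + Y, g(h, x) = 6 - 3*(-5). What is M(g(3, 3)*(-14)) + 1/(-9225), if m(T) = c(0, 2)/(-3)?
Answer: -1/9225 ≈ -0.00010840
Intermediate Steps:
g(h, x) = 21 (g(h, x) = 6 + 15 = 21)
c(Y, C) = -4*Y
m(T) = 0 (m(T) = -4*0/(-3) = 0*(-1/3) = 0)
M(f) = 0 (M(f) = 2*(0/f)/3 = (2/3)*0 = 0)
M(g(3, 3)*(-14)) + 1/(-9225) = 0 + 1/(-9225) = 0 - 1/9225 = -1/9225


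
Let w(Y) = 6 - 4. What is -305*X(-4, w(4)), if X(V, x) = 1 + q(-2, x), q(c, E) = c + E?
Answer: -305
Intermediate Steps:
w(Y) = 2
q(c, E) = E + c
X(V, x) = -1 + x (X(V, x) = 1 + (x - 2) = 1 + (-2 + x) = -1 + x)
-305*X(-4, w(4)) = -305*(-1 + 2) = -305*1 = -305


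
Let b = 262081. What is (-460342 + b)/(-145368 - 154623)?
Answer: 66087/99997 ≈ 0.66089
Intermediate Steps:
(-460342 + b)/(-145368 - 154623) = (-460342 + 262081)/(-145368 - 154623) = -198261/(-299991) = -198261*(-1/299991) = 66087/99997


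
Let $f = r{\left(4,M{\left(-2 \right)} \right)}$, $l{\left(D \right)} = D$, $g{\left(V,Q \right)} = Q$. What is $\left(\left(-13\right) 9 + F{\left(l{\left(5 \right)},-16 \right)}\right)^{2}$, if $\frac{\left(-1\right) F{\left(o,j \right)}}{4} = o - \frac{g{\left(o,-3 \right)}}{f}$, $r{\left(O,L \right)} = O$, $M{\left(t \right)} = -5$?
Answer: $19600$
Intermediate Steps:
$f = 4$
$F{\left(o,j \right)} = -3 - 4 o$ ($F{\left(o,j \right)} = - 4 \left(o - - \frac{3}{4}\right) = - 4 \left(o + \frac{3}{4}\right) = - 4 \left(\frac{3}{4} + o\right) = -3 - 4 o$)
$\left(\left(-13\right) 9 + F{\left(l{\left(5 \right)},-16 \right)}\right)^{2} = \left(\left(-13\right) 9 - 23\right)^{2} = \left(-117 - 23\right)^{2} = \left(-140\right)^{2} = 19600$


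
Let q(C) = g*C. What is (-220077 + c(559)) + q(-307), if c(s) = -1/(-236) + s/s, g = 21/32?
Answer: -415883853/1888 ≈ -2.2028e+5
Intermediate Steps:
g = 21/32 (g = 21*(1/32) = 21/32 ≈ 0.65625)
c(s) = 237/236 (c(s) = -1*(-1/236) + 1 = 1/236 + 1 = 237/236)
q(C) = 21*C/32
(-220077 + c(559)) + q(-307) = (-220077 + 237/236) + (21/32)*(-307) = -51937935/236 - 6447/32 = -415883853/1888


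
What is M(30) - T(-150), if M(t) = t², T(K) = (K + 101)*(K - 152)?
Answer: -13898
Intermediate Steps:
T(K) = (-152 + K)*(101 + K) (T(K) = (101 + K)*(-152 + K) = (-152 + K)*(101 + K))
M(30) - T(-150) = 30² - (-15352 + (-150)² - 51*(-150)) = 900 - (-15352 + 22500 + 7650) = 900 - 1*14798 = 900 - 14798 = -13898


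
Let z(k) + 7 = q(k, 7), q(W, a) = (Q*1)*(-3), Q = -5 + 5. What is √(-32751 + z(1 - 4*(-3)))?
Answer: I*√32758 ≈ 180.99*I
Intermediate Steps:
Q = 0
q(W, a) = 0 (q(W, a) = (0*1)*(-3) = 0*(-3) = 0)
z(k) = -7 (z(k) = -7 + 0 = -7)
√(-32751 + z(1 - 4*(-3))) = √(-32751 - 7) = √(-32758) = I*√32758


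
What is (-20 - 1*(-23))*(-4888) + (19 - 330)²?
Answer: 82057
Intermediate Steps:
(-20 - 1*(-23))*(-4888) + (19 - 330)² = (-20 + 23)*(-4888) + (-311)² = 3*(-4888) + 96721 = -14664 + 96721 = 82057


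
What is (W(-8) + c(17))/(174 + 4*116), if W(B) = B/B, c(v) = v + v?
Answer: 35/638 ≈ 0.054859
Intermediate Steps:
c(v) = 2*v
W(B) = 1
(W(-8) + c(17))/(174 + 4*116) = (1 + 2*17)/(174 + 4*116) = (1 + 34)/(174 + 464) = 35/638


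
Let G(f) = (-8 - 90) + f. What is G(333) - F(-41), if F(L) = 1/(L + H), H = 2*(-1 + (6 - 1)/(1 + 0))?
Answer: 7756/33 ≈ 235.03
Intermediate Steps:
H = 8 (H = 2*(-1 + 5/1) = 2*(-1 + 5*1) = 2*(-1 + 5) = 2*4 = 8)
G(f) = -98 + f
F(L) = 1/(8 + L) (F(L) = 1/(L + 8) = 1/(8 + L))
G(333) - F(-41) = (-98 + 333) - 1/(8 - 41) = 235 - 1/(-33) = 235 - 1*(-1/33) = 235 + 1/33 = 7756/33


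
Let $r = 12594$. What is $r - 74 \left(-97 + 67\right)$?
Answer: $14814$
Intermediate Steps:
$r - 74 \left(-97 + 67\right) = 12594 - 74 \left(-97 + 67\right) = 12594 - 74 \left(-30\right) = 12594 - -2220 = 12594 + 2220 = 14814$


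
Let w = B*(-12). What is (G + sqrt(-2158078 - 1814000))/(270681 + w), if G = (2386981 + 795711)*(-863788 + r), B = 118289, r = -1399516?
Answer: 7203399534368/1148787 - I*sqrt(49038)/127643 ≈ 6.2704e+6 - 0.0017349*I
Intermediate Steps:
w = -1419468 (w = 118289*(-12) = -1419468)
G = -7203399534368 (G = (2386981 + 795711)*(-863788 - 1399516) = 3182692*(-2263304) = -7203399534368)
(G + sqrt(-2158078 - 1814000))/(270681 + w) = (-7203399534368 + sqrt(-2158078 - 1814000))/(270681 - 1419468) = (-7203399534368 + sqrt(-3972078))/(-1148787) = (-7203399534368 + 9*I*sqrt(49038))*(-1/1148787) = 7203399534368/1148787 - I*sqrt(49038)/127643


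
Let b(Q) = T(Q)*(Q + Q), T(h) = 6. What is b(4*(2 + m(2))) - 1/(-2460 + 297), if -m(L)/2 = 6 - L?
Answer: -622943/2163 ≈ -288.00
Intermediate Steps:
m(L) = -12 + 2*L (m(L) = -2*(6 - L) = -12 + 2*L)
b(Q) = 12*Q (b(Q) = 6*(Q + Q) = 6*(2*Q) = 12*Q)
b(4*(2 + m(2))) - 1/(-2460 + 297) = 12*(4*(2 + (-12 + 2*2))) - 1/(-2460 + 297) = 12*(4*(2 + (-12 + 4))) - 1/(-2163) = 12*(4*(2 - 8)) - 1*(-1/2163) = 12*(4*(-6)) + 1/2163 = 12*(-24) + 1/2163 = -288 + 1/2163 = -622943/2163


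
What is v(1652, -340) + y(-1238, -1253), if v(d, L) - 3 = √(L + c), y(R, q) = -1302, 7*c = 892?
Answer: -1299 + 4*I*√651/7 ≈ -1299.0 + 14.58*I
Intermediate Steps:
c = 892/7 (c = (⅐)*892 = 892/7 ≈ 127.43)
v(d, L) = 3 + √(892/7 + L) (v(d, L) = 3 + √(L + 892/7) = 3 + √(892/7 + L))
v(1652, -340) + y(-1238, -1253) = (3 + √(6244 + 49*(-340))/7) - 1302 = (3 + √(6244 - 16660)/7) - 1302 = (3 + √(-10416)/7) - 1302 = (3 + (4*I*√651)/7) - 1302 = (3 + 4*I*√651/7) - 1302 = -1299 + 4*I*√651/7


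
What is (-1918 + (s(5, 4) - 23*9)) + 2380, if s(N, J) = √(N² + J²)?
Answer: 255 + √41 ≈ 261.40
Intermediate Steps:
s(N, J) = √(J² + N²)
(-1918 + (s(5, 4) - 23*9)) + 2380 = (-1918 + (√(4² + 5²) - 23*9)) + 2380 = (-1918 + (√(16 + 25) - 207)) + 2380 = (-1918 + (√41 - 207)) + 2380 = (-1918 + (-207 + √41)) + 2380 = (-2125 + √41) + 2380 = 255 + √41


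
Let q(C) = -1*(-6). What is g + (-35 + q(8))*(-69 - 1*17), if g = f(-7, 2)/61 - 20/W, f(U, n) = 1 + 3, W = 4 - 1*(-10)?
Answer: 1064356/427 ≈ 2492.6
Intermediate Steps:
W = 14 (W = 4 + 10 = 14)
q(C) = 6
f(U, n) = 4
g = -582/427 (g = 4/61 - 20/14 = 4*(1/61) - 20*1/14 = 4/61 - 10/7 = -582/427 ≈ -1.3630)
g + (-35 + q(8))*(-69 - 1*17) = -582/427 + (-35 + 6)*(-69 - 1*17) = -582/427 - 29*(-69 - 17) = -582/427 - 29*(-86) = -582/427 + 2494 = 1064356/427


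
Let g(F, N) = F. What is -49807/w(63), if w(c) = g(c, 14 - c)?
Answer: -49807/63 ≈ -790.59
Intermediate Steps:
w(c) = c
-49807/w(63) = -49807/63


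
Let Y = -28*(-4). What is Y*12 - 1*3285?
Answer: -1941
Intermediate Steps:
Y = 112
Y*12 - 1*3285 = 112*12 - 1*3285 = 1344 - 3285 = -1941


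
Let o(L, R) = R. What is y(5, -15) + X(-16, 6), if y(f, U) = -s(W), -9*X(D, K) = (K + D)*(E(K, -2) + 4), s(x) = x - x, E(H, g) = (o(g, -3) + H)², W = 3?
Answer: 130/9 ≈ 14.444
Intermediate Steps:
E(H, g) = (-3 + H)²
s(x) = 0
X(D, K) = -(4 + (-3 + K)²)*(D + K)/9 (X(D, K) = -(K + D)*((-3 + K)² + 4)/9 = -(D + K)*(4 + (-3 + K)²)/9 = -(4 + (-3 + K)²)*(D + K)/9)
y(f, U) = 0 (y(f, U) = -1*0 = 0)
y(5, -15) + X(-16, 6) = 0 + (-4/9*(-16) - 4/9*6 - ⅑*(-16)*(-3 + 6)² - ⅑*6*(-3 + 6)²) = 0 + (64/9 - 8/3 - ⅑*(-16)*3² - ⅑*6*3²) = 0 + (64/9 - 8/3 - ⅑*(-16)*9 - ⅑*6*9) = 0 + (64/9 - 8/3 + 16 - 6) = 0 + 130/9 = 130/9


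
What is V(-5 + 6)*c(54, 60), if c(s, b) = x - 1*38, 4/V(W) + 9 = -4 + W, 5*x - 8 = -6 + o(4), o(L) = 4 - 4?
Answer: 188/15 ≈ 12.533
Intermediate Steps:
o(L) = 0
x = ⅖ (x = 8/5 + (-6 + 0)/5 = 8/5 + (⅕)*(-6) = 8/5 - 6/5 = ⅖ ≈ 0.40000)
V(W) = 4/(-13 + W) (V(W) = 4/(-9 + (-4 + W)) = 4/(-13 + W))
c(s, b) = -188/5 (c(s, b) = ⅖ - 1*38 = ⅖ - 38 = -188/5)
V(-5 + 6)*c(54, 60) = (4/(-13 + (-5 + 6)))*(-188/5) = (4/(-13 + 1))*(-188/5) = (4/(-12))*(-188/5) = (4*(-1/12))*(-188/5) = -⅓*(-188/5) = 188/15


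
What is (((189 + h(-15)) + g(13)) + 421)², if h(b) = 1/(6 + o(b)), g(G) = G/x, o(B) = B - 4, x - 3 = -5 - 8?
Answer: 6260132641/16900 ≈ 3.7042e+5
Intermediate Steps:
x = -10 (x = 3 + (-5 - 8) = 3 - 13 = -10)
o(B) = -4 + B
g(G) = -G/10 (g(G) = G/(-10) = G*(-⅒) = -G/10)
h(b) = 1/(2 + b) (h(b) = 1/(6 + (-4 + b)) = 1/(2 + b))
(((189 + h(-15)) + g(13)) + 421)² = (((189 + 1/(2 - 15)) - ⅒*13) + 421)² = (((189 + 1/(-13)) - 13/10) + 421)² = (((189 - 1/13) - 13/10) + 421)² = ((2456/13 - 13/10) + 421)² = (24391/130 + 421)² = (79121/130)² = 6260132641/16900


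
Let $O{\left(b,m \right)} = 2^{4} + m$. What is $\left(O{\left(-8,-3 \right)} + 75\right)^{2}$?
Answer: $7744$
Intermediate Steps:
$O{\left(b,m \right)} = 16 + m$
$\left(O{\left(-8,-3 \right)} + 75\right)^{2} = \left(\left(16 - 3\right) + 75\right)^{2} = \left(13 + 75\right)^{2} = 88^{2} = 7744$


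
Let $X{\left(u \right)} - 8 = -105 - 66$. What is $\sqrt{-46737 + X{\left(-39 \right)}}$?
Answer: $10 i \sqrt{469} \approx 216.56 i$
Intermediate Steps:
$X{\left(u \right)} = -163$ ($X{\left(u \right)} = 8 - 171 = -163$)
$\sqrt{-46737 + X{\left(-39 \right)}} = \sqrt{-46737 - 163} = \sqrt{-46900} = 10 i \sqrt{469}$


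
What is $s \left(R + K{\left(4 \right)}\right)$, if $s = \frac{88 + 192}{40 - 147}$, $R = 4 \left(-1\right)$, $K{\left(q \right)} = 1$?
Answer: $\frac{840}{107} \approx 7.8505$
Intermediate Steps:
$R = -4$
$s = - \frac{280}{107}$ ($s = \frac{280}{-107} = 280 \left(- \frac{1}{107}\right) = - \frac{280}{107} \approx -2.6168$)
$s \left(R + K{\left(4 \right)}\right) = - \frac{280 \left(-4 + 1\right)}{107} = \left(- \frac{280}{107}\right) \left(-3\right) = \frac{840}{107}$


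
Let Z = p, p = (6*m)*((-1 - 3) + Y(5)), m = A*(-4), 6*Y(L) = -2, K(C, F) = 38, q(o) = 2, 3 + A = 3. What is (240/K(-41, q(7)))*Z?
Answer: 0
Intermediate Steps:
A = 0 (A = -3 + 3 = 0)
Y(L) = -⅓ (Y(L) = (⅙)*(-2) = -⅓)
m = 0 (m = 0*(-4) = 0)
p = 0 (p = (6*0)*((-1 - 3) - ⅓) = 0*(-4 - ⅓) = 0*(-13/3) = 0)
Z = 0
(240/K(-41, q(7)))*Z = (240/38)*0 = (240*(1/38))*0 = (120/19)*0 = 0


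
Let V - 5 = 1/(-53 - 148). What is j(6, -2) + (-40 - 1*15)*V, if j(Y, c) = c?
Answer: -55622/201 ≈ -276.73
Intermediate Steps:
V = 1004/201 (V = 5 + 1/(-53 - 148) = 5 + 1/(-201) = 5 - 1/201 = 1004/201 ≈ 4.9950)
j(6, -2) + (-40 - 1*15)*V = -2 + (-40 - 1*15)*(1004/201) = -2 + (-40 - 15)*(1004/201) = -2 - 55*1004/201 = -2 - 55220/201 = -55622/201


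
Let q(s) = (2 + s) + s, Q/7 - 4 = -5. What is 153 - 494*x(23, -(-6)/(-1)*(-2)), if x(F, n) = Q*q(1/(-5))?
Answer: 28429/5 ≈ 5685.8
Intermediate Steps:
Q = -7 (Q = 28 + 7*(-5) = 28 - 35 = -7)
q(s) = 2 + 2*s
x(F, n) = -56/5 (x(F, n) = -7*(2 + 2/(-5)) = -7*(2 + 2*(-⅕)) = -7*(2 - ⅖) = -7*8/5 = -56/5)
153 - 494*x(23, -(-6)/(-1)*(-2)) = 153 - 494*(-56/5) = 153 + 27664/5 = 28429/5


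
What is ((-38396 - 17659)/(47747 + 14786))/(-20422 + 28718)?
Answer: -56055/518773768 ≈ -0.00010805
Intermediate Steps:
((-38396 - 17659)/(47747 + 14786))/(-20422 + 28718) = -56055/62533/8296 = -56055*1/62533*(1/8296) = -56055/62533*1/8296 = -56055/518773768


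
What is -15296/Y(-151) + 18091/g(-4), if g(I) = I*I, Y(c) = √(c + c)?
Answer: 18091/16 + 7648*I*√302/151 ≈ 1130.7 + 880.19*I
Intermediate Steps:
Y(c) = √2*√c (Y(c) = √(2*c) = √2*√c)
g(I) = I²
-15296/Y(-151) + 18091/g(-4) = -15296*(-I*√302/302) + 18091/((-4)²) = -15296*(-I*√302/302) + 18091/16 = -15296*(-I*√302/302) + 18091*(1/16) = -(-7648)*I*√302/151 + 18091/16 = 7648*I*√302/151 + 18091/16 = 18091/16 + 7648*I*√302/151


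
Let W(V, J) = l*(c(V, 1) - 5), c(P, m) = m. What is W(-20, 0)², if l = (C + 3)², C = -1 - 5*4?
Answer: 1679616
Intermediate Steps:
C = -21 (C = -1 - 20 = -21)
l = 324 (l = (-21 + 3)² = (-18)² = 324)
W(V, J) = -1296 (W(V, J) = 324*(1 - 5) = 324*(-4) = -1296)
W(-20, 0)² = (-1296)² = 1679616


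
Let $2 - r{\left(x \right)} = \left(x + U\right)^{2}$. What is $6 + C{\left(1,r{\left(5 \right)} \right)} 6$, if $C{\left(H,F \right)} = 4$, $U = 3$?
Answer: $30$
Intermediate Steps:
$r{\left(x \right)} = 2 - \left(3 + x\right)^{2}$ ($r{\left(x \right)} = 2 - \left(x + 3\right)^{2} = 2 - \left(3 + x\right)^{2}$)
$6 + C{\left(1,r{\left(5 \right)} \right)} 6 = 6 + 4 \cdot 6 = 6 + 24 = 30$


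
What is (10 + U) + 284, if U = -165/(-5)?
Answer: 327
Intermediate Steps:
U = 33 (U = -165*(-⅕) = 33)
(10 + U) + 284 = (10 + 33) + 284 = 43 + 284 = 327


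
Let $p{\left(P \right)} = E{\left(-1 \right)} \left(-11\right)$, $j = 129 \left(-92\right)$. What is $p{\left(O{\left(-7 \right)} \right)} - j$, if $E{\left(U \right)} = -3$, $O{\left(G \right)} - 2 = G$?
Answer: $11901$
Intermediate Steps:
$O{\left(G \right)} = 2 + G$
$j = -11868$
$p{\left(P \right)} = 33$ ($p{\left(P \right)} = \left(-3\right) \left(-11\right) = 33$)
$p{\left(O{\left(-7 \right)} \right)} - j = 33 - -11868 = 33 + 11868 = 11901$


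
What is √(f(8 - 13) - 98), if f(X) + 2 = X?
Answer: I*√105 ≈ 10.247*I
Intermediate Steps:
f(X) = -2 + X
√(f(8 - 13) - 98) = √((-2 + (8 - 13)) - 98) = √((-2 - 5) - 98) = √(-7 - 98) = √(-105) = I*√105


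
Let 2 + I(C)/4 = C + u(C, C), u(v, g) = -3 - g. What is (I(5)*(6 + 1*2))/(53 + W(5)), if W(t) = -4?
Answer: -160/49 ≈ -3.2653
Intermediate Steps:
I(C) = -20 (I(C) = -8 + 4*(C + (-3 - C)) = -8 + 4*(-3) = -8 - 12 = -20)
(I(5)*(6 + 1*2))/(53 + W(5)) = (-20*(6 + 1*2))/(53 - 4) = -20*(6 + 2)/49 = -20*8*(1/49) = -160*1/49 = -160/49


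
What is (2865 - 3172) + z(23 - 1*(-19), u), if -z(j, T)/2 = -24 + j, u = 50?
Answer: -343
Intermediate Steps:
z(j, T) = 48 - 2*j (z(j, T) = -2*(-24 + j) = 48 - 2*j)
(2865 - 3172) + z(23 - 1*(-19), u) = (2865 - 3172) + (48 - 2*(23 - 1*(-19))) = -307 + (48 - 2*(23 + 19)) = -307 + (48 - 2*42) = -307 + (48 - 84) = -307 - 36 = -343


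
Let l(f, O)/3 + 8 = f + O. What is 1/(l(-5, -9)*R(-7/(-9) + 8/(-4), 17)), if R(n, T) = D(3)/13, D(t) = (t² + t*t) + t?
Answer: -13/1386 ≈ -0.0093795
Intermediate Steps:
l(f, O) = -24 + 3*O + 3*f (l(f, O) = -24 + 3*(f + O) = -24 + 3*(O + f) = -24 + (3*O + 3*f) = -24 + 3*O + 3*f)
D(t) = t + 2*t² (D(t) = (t² + t²) + t = 2*t² + t = t + 2*t²)
R(n, T) = 21/13 (R(n, T) = (3*(1 + 2*3))/13 = (3*(1 + 6))*(1/13) = (3*7)*(1/13) = 21*(1/13) = 21/13)
1/(l(-5, -9)*R(-7/(-9) + 8/(-4), 17)) = 1/((-24 + 3*(-9) + 3*(-5))*(21/13)) = 1/((-24 - 27 - 15)*(21/13)) = 1/(-66*21/13) = 1/(-1386/13) = -13/1386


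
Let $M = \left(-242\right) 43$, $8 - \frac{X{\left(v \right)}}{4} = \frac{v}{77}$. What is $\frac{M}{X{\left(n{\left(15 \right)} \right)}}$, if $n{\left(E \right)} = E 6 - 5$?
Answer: $- \frac{400631}{1062} \approx -377.24$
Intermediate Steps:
$n{\left(E \right)} = -5 + 6 E$ ($n{\left(E \right)} = 6 E - 5 = -5 + 6 E$)
$X{\left(v \right)} = 32 - \frac{4 v}{77}$ ($X{\left(v \right)} = 32 - 4 \frac{v}{77} = 32 - \frac{4 v}{77}$)
$M = -10406$
$\frac{M}{X{\left(n{\left(15 \right)} \right)}} = - \frac{10406}{32 - \frac{4 \left(-5 + 6 \cdot 15\right)}{77}} = - \frac{10406}{32 - \frac{4 \left(-5 + 90\right)}{77}} = - \frac{10406}{32 - \frac{340}{77}} = - \frac{10406}{\frac{2124}{77}} = \left(-10406\right) \frac{77}{2124} = - \frac{400631}{1062}$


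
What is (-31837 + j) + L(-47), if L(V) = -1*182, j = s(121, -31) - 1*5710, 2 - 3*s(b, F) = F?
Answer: -37718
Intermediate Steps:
s(b, F) = ⅔ - F/3
j = -5699 (j = (⅔ - ⅓*(-31)) - 1*5710 = (⅔ + 31/3) - 5710 = 11 - 5710 = -5699)
L(V) = -182
(-31837 + j) + L(-47) = (-31837 - 5699) - 182 = -37536 - 182 = -37718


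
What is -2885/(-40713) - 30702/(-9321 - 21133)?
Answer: 668915158/619936851 ≈ 1.0790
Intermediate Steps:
-2885/(-40713) - 30702/(-9321 - 21133) = -2885*(-1/40713) - 30702/(-30454) = 2885/40713 - 30702*(-1/30454) = 2885/40713 + 15351/15227 = 668915158/619936851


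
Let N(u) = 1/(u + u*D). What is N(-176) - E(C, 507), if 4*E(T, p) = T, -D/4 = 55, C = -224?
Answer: 2158465/38544 ≈ 56.000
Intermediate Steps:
D = -220 (D = -4*55 = -220)
E(T, p) = T/4
N(u) = -1/(219*u) (N(u) = 1/(u + u*(-220)) = 1/(u - 220*u) = 1/(-219*u) = -1/(219*u))
N(-176) - E(C, 507) = -1/219/(-176) - (-224)/4 = -1/219*(-1/176) - 1*(-56) = 1/38544 + 56 = 2158465/38544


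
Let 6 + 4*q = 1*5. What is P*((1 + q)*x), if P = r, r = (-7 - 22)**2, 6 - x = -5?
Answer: 27753/4 ≈ 6938.3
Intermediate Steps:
x = 11 (x = 6 - 1*(-5) = 6 + 5 = 11)
q = -1/4 (q = -3/2 + (1*5)/4 = -3/2 + (1/4)*5 = -3/2 + 5/4 = -1/4 ≈ -0.25000)
r = 841 (r = (-29)**2 = 841)
P = 841
P*((1 + q)*x) = 841*((1 - 1/4)*11) = 841*((3/4)*11) = 841*(33/4) = 27753/4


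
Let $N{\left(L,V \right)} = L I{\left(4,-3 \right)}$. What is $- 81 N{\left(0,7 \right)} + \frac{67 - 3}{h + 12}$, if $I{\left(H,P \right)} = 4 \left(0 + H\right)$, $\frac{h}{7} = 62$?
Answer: $\frac{32}{223} \approx 0.1435$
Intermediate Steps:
$h = 434$ ($h = 7 \cdot 62 = 434$)
$I{\left(H,P \right)} = 4 H$
$N{\left(L,V \right)} = 16 L$ ($N{\left(L,V \right)} = L 4 \cdot 4 = L 16 = 16 L$)
$- 81 N{\left(0,7 \right)} + \frac{67 - 3}{h + 12} = - 81 \cdot 16 \cdot 0 + \frac{67 - 3}{434 + 12} = \left(-81\right) 0 + \frac{64}{446} = 0 + 64 \cdot \frac{1}{446} = 0 + \frac{32}{223} = \frac{32}{223}$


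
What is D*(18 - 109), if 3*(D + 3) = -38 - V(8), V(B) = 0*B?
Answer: 4277/3 ≈ 1425.7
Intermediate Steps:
V(B) = 0
D = -47/3 (D = -3 + (-38 - 1*0)/3 = -3 + (-38 + 0)/3 = -3 + (⅓)*(-38) = -3 - 38/3 = -47/3 ≈ -15.667)
D*(18 - 109) = -47*(18 - 109)/3 = -47/3*(-91) = 4277/3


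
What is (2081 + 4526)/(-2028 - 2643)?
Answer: -6607/4671 ≈ -1.4145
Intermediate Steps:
(2081 + 4526)/(-2028 - 2643) = 6607/(-4671) = 6607*(-1/4671) = -6607/4671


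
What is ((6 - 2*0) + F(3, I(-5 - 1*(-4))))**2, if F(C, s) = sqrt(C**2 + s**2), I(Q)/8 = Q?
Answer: (6 + sqrt(73))**2 ≈ 211.53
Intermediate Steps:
I(Q) = 8*Q
((6 - 2*0) + F(3, I(-5 - 1*(-4))))**2 = ((6 - 2*0) + sqrt(3**2 + (8*(-5 - 1*(-4)))**2))**2 = ((6 + 0) + sqrt(9 + (8*(-5 + 4))**2))**2 = (6 + sqrt(9 + (8*(-1))**2))**2 = (6 + sqrt(9 + (-8)**2))**2 = (6 + sqrt(9 + 64))**2 = (6 + sqrt(73))**2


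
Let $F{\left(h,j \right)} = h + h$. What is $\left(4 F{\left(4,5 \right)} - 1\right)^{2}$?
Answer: $961$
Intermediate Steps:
$F{\left(h,j \right)} = 2 h$
$\left(4 F{\left(4,5 \right)} - 1\right)^{2} = \left(4 \cdot 2 \cdot 4 - 1\right)^{2} = \left(4 \cdot 8 - 1\right)^{2} = \left(32 - 1\right)^{2} = 31^{2} = 961$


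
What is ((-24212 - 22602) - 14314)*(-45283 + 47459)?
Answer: -133014528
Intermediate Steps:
((-24212 - 22602) - 14314)*(-45283 + 47459) = (-46814 - 14314)*2176 = -61128*2176 = -133014528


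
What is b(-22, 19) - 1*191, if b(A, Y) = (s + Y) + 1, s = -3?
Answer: -174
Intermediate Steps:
b(A, Y) = -2 + Y (b(A, Y) = (-3 + Y) + 1 = -2 + Y)
b(-22, 19) - 1*191 = (-2 + 19) - 1*191 = 17 - 191 = -174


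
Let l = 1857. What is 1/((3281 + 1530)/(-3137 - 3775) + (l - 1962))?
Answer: -6912/730571 ≈ -0.0094611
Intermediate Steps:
1/((3281 + 1530)/(-3137 - 3775) + (l - 1962)) = 1/((3281 + 1530)/(-3137 - 3775) + (1857 - 1962)) = 1/(4811/(-6912) - 105) = 1/(4811*(-1/6912) - 105) = 1/(-4811/6912 - 105) = 1/(-730571/6912) = -6912/730571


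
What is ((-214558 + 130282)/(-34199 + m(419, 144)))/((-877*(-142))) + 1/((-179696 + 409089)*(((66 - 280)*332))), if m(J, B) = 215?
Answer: 4769162349441/239498039806446368 ≈ 1.9913e-5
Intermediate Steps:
((-214558 + 130282)/(-34199 + m(419, 144)))/((-877*(-142))) + 1/((-179696 + 409089)*(((66 - 280)*332))) = ((-214558 + 130282)/(-34199 + 215))/((-877*(-142))) + 1/((-179696 + 409089)*(((66 - 280)*332))) = -84276/(-33984)/124534 + 1/(229393*((-214*332))) = -84276*(-1/33984)*(1/124534) + (1/229393)/(-71048) = (2341/944)*(1/124534) + (1/229393)*(-1/71048) = 2341/117560096 - 1/16297913864 = 4769162349441/239498039806446368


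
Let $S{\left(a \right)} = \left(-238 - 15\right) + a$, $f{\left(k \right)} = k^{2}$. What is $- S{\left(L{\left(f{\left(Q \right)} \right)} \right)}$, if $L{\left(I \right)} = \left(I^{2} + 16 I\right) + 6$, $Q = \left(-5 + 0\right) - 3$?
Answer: $-4873$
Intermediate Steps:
$Q = -8$ ($Q = -5 - 3 = -8$)
$L{\left(I \right)} = 6 + I^{2} + 16 I$
$S{\left(a \right)} = -253 + a$ ($S{\left(a \right)} = \left(-238 - 15\right) + a = -253 + a$)
$- S{\left(L{\left(f{\left(Q \right)} \right)} \right)} = - (-253 + \left(6 + \left(\left(-8\right)^{2}\right)^{2} + 16 \left(-8\right)^{2}\right)) = - (-253 + \left(6 + 64^{2} + 16 \cdot 64\right)) = - (-253 + \left(6 + 4096 + 1024\right)) = - (-253 + 5126) = \left(-1\right) 4873 = -4873$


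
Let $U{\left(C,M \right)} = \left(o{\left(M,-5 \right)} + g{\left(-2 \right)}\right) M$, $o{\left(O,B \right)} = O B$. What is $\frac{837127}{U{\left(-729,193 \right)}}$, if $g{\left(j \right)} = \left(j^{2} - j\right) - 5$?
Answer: $- \frac{837127}{186052} \approx -4.4994$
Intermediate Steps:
$g{\left(j \right)} = -5 + j^{2} - j$
$o{\left(O,B \right)} = B O$
$U{\left(C,M \right)} = M \left(1 - 5 M\right)$ ($U{\left(C,M \right)} = \left(- 5 M - \left(3 - 4\right)\right) M = \left(- 5 M + \left(-5 + 4 + 2\right)\right) M = \left(- 5 M + 1\right) M = \left(1 - 5 M\right) M = M \left(1 - 5 M\right)$)
$\frac{837127}{U{\left(-729,193 \right)}} = \frac{837127}{193 \left(1 - 965\right)} = \frac{837127}{193 \left(-964\right)} = \frac{837127}{-186052} = 837127 \left(- \frac{1}{186052}\right) = - \frac{837127}{186052}$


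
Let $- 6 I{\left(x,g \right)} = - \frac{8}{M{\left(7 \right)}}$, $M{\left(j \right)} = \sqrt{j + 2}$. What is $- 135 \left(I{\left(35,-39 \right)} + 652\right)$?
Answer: $-88080$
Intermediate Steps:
$M{\left(j \right)} = \sqrt{2 + j}$
$I{\left(x,g \right)} = \frac{4}{9}$ ($I{\left(x,g \right)} = - \frac{\left(-8\right) \frac{1}{\sqrt{2 + 7}}}{6} = - \frac{\left(-8\right) \frac{1}{\sqrt{9}}}{6} = - \frac{\left(-8\right) \frac{1}{3}}{6} = \left(- \frac{1}{6}\right) \left(- \frac{8}{3}\right) = \frac{4}{9}$)
$- 135 \left(I{\left(35,-39 \right)} + 652\right) = - 135 \left(\frac{4}{9} + 652\right) = \left(-135\right) \frac{5872}{9} = -88080$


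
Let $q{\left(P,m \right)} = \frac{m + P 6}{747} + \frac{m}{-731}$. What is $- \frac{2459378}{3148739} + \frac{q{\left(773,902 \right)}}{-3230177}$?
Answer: $- \frac{4338010983317752736}{5553937172159355771} \approx -0.78107$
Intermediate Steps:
$q{\left(P,m \right)} = - \frac{16 m}{546057} + \frac{2 P}{249}$ ($q{\left(P,m \right)} = \left(m + 6 P\right) \frac{1}{747} + m \left(- \frac{1}{731}\right) = \left(\frac{m}{747} + \frac{2 P}{249}\right) - \frac{m}{731} = - \frac{16 m}{546057} + \frac{2 P}{249}$)
$- \frac{2459378}{3148739} + \frac{q{\left(773,902 \right)}}{-3230177} = - \frac{2459378}{3148739} + \frac{\left(- \frac{16}{546057}\right) 902 + \frac{2}{249} \cdot 773}{-3230177} = \left(-2459378\right) \frac{1}{3148739} + \left(- \frac{14432}{546057} + \frac{1546}{249}\right) \left(- \frac{1}{3230177}\right) = - \frac{2459378}{3148739} + \frac{3375946}{546057} \left(- \frac{1}{3230177}\right) = - \frac{2459378}{3148739} - \frac{3375946}{1763860762089} = - \frac{4338010983317752736}{5553937172159355771}$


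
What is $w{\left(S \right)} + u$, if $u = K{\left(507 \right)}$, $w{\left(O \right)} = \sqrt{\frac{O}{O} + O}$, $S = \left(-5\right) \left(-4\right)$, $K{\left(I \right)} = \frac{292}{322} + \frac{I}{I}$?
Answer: $\frac{307}{161} + \sqrt{21} \approx 6.4894$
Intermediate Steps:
$K{\left(I \right)} = \frac{307}{161}$ ($K{\left(I \right)} = 292 \cdot \frac{1}{322} + 1 = \frac{146}{161} + 1 = \frac{307}{161}$)
$S = 20$
$w{\left(O \right)} = \sqrt{1 + O}$
$u = \frac{307}{161} \approx 1.9068$
$w{\left(S \right)} + u = \sqrt{1 + 20} + \frac{307}{161} = \sqrt{21} + \frac{307}{161} = \frac{307}{161} + \sqrt{21}$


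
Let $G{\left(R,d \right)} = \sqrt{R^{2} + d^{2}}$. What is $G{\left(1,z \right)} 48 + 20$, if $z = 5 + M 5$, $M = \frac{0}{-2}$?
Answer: $20 + 48 \sqrt{26} \approx 264.75$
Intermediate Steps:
$M = 0$ ($M = 0 \left(- \frac{1}{2}\right) = 0$)
$z = 5$ ($z = 5 + 0 \cdot 5 = 5 + 0 = 5$)
$G{\left(1,z \right)} 48 + 20 = \sqrt{1^{2} + 5^{2}} \cdot 48 + 20 = \sqrt{1 + 25} \cdot 48 + 20 = \sqrt{26} \cdot 48 + 20 = 48 \sqrt{26} + 20 = 20 + 48 \sqrt{26}$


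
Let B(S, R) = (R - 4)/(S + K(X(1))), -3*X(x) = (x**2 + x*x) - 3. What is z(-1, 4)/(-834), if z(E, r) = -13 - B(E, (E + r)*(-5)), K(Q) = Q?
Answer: 83/1668 ≈ 0.049760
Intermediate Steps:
X(x) = 1 - 2*x**2/3 (X(x) = -((x**2 + x*x) - 3)/3 = -((x**2 + x**2) - 3)/3 = -(2*x**2 - 3)/3 = -(-3 + 2*x**2)/3 = 1 - 2*x**2/3)
B(S, R) = (-4 + R)/(1/3 + S) (B(S, R) = (R - 4)/(S + (1 - 2/3*1**2)) = (-4 + R)/(S + (1 - 2/3*1)) = (-4 + R)/(S + (1 - 2/3)) = (-4 + R)/(S + 1/3) = (-4 + R)/(1/3 + S))
z(E, r) = -13 - 3*(-4 - 5*E - 5*r)/(1 + 3*E) (z(E, r) = -13 - 3*(-4 + (E + r)*(-5))/(1 + 3*E) = -13 - 3*(-4 + (-5*E - 5*r))/(1 + 3*E) = -13 - 3*(-4 - 5*E - 5*r)/(1 + 3*E))
z(-1, 4)/(-834) = ((-1 - 24*(-1) + 15*4)/(1 + 3*(-1)))/(-834) = ((-1 + 24 + 60)/(1 - 3))*(-1/834) = (83/(-2))*(-1/834) = -1/2*83*(-1/834) = -83/2*(-1/834) = 83/1668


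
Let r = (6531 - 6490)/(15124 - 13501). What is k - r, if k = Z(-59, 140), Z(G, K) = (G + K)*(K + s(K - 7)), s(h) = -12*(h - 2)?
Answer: -188255057/1623 ≈ -1.1599e+5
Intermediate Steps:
s(h) = 24 - 12*h (s(h) = -12*(-2 + h) = 24 - 12*h)
Z(G, K) = (108 - 11*K)*(G + K) (Z(G, K) = (G + K)*(K + (24 - 12*(K - 7))) = (G + K)*(K + (24 - 12*(-7 + K))) = (G + K)*(K + (24 + (84 - 12*K))) = (G + K)*(K + (108 - 12*K)) = (G + K)*(108 - 11*K) = (108 - 11*K)*(G + K))
r = 41/1623 ≈ 0.025262
k = -115992 (k = -11*140² + 108*(-59) + 108*140 - 11*(-59)*140 = -11*19600 - 6372 + 15120 + 90860 = -215600 - 6372 + 15120 + 90860 = -115992)
k - r = -115992 - 1*41/1623 = -115992 - 41/1623 = -188255057/1623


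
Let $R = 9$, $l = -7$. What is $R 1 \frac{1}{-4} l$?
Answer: $\frac{63}{4} \approx 15.75$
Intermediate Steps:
$R 1 \frac{1}{-4} l = 9 \cdot 1 \frac{1}{-4} \left(-7\right) = 9 \cdot 1 \left(- \frac{1}{4}\right) \left(-7\right) = 9 \left(- \frac{1}{4}\right) \left(-7\right) = \left(- \frac{9}{4}\right) \left(-7\right) = \frac{63}{4}$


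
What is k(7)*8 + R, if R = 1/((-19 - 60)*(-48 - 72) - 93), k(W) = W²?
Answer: 3679705/9387 ≈ 392.00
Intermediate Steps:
R = 1/9387 (R = 1/(-79*(-120) - 93) = 1/(9480 - 93) = 1/9387 ≈ 0.00010653)
k(7)*8 + R = 7²*8 + 1/9387 = 49*8 + 1/9387 = 392 + 1/9387 = 3679705/9387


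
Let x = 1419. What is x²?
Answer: 2013561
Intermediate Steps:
x² = 1419² = 2013561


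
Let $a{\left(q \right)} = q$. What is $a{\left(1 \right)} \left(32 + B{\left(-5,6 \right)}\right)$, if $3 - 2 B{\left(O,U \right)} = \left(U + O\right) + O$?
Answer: $\frac{71}{2} \approx 35.5$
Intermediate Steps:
$B{\left(O,U \right)} = \frac{3}{2} - O - \frac{U}{2}$ ($B{\left(O,U \right)} = \frac{3}{2} - \frac{\left(U + O\right) + O}{2} = \frac{3}{2} - \frac{\left(O + U\right) + O}{2} = \frac{3}{2} - \frac{U + 2 O}{2} = \frac{3}{2} - \left(O + \frac{U}{2}\right) = \frac{3}{2} - O - \frac{U}{2}$)
$a{\left(1 \right)} \left(32 + B{\left(-5,6 \right)}\right) = 1 \left(32 - - \frac{7}{2}\right) = 1 \left(32 + \left(\frac{3}{2} + 5 - 3\right)\right) = 1 \left(32 + \frac{7}{2}\right) = 1 \cdot \frac{71}{2} = \frac{71}{2}$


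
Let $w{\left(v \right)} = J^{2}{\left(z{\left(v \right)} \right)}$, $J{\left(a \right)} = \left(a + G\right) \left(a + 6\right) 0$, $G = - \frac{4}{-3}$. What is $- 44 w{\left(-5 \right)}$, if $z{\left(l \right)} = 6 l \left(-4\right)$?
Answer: $0$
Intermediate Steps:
$G = \frac{4}{3}$ ($G = \left(-4\right) \left(- \frac{1}{3}\right) = \frac{4}{3} \approx 1.3333$)
$z{\left(l \right)} = - 24 l$
$J{\left(a \right)} = 0$ ($J{\left(a \right)} = \left(a + \frac{4}{3}\right) \left(a + 6\right) 0 = \left(\frac{4}{3} + a\right) \left(6 + a\right) 0 = \left(6 + a\right) \left(\frac{4}{3} + a\right) 0 = 0$)
$w{\left(v \right)} = 0$ ($w{\left(v \right)} = 0^{2} = 0$)
$- 44 w{\left(-5 \right)} = \left(-44\right) 0 = 0$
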